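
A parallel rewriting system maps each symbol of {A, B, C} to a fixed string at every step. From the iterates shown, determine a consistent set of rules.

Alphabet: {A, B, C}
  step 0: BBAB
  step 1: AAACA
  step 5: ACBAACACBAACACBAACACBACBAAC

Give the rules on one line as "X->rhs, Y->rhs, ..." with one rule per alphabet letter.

A->AC, B->A, C->B

  step 0 ⇒ step 1: BBAB ⇒ A·A·AC·A
    A ↦ AC
    B ↦ A
    C ↦ B  (constrained at step 1)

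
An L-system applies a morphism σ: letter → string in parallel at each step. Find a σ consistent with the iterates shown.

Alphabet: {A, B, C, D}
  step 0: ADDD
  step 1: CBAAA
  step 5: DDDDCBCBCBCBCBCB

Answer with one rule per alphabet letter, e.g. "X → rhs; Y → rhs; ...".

A->CB, B->D, C->D, D->A

  step 0 ⇒ step 1: ADDD ⇒ CB·A·A·A
    A ↦ CB
    D ↦ A
    B ↦ D  (constrained at step 1)
    C ↦ D  (constrained at step 1)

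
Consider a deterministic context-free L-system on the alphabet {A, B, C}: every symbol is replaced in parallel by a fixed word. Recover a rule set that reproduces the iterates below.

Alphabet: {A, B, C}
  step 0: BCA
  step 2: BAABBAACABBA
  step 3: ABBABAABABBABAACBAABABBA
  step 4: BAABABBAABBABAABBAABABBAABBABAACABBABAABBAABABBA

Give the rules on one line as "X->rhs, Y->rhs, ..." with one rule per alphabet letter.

  step 3 ⇒ step 4: ABBABAABABBABAACBAABABBA ⇒ BA·AB·AB·BA·AB·BA·BA·AB·BA·AB·AB·BA·AB·BA·BA·AC·AB·BA·BA·AB·BA·AB·AB·BA
    A ↦ BA
    B ↦ AB
    C ↦ AC

A->BA, B->AB, C->AC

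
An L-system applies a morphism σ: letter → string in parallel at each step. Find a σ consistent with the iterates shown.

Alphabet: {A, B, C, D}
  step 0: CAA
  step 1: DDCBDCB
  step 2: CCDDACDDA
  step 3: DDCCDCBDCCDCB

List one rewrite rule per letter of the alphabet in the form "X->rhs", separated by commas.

  step 2 ⇒ step 3: CCDDACDDA ⇒ D·D·C·C·DCB·D·C·C·DCB
    A ↦ DCB
    C ↦ D
    D ↦ C
  step 1 ⇒ step 2: DDCBDCB ⇒ C·C·D·DA·C·D·DA
    B ↦ DA

A->DCB, B->DA, C->D, D->C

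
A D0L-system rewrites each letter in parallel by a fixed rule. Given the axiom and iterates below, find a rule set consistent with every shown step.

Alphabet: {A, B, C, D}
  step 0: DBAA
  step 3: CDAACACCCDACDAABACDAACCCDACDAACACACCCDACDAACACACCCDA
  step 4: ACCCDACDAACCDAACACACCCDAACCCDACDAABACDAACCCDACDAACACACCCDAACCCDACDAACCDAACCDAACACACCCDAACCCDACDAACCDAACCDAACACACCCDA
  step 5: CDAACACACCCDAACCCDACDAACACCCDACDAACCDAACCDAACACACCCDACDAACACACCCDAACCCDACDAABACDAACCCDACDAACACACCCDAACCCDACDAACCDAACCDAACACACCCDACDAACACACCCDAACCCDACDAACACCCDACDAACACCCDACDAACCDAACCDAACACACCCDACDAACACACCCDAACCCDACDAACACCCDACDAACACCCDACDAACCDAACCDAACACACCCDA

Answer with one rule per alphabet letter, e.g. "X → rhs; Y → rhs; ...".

  step 4 ⇒ step 5: ACCCDACDAACCDAACACACCCDAACCCDACDAABACDAACCCDACDAACACACCCDAACCCDACDAACCDAACCDAACACACCCDAACCCDACDAACCDAACCDAACACACCCDA ⇒ CDA·AC·AC·AC·C·CDA·AC·C·CDA·CDA·AC·AC·C·CDA·CDA·AC·CDA·AC·CDA·AC·AC·AC·C·CDA·CDA·AC·AC·AC·C·CDA·AC·C·CDA·CDA·ABA·CDA·AC·C·CDA·CDA·AC·AC·AC·C·CDA·AC·C·CDA·CDA·AC·CDA·AC·CDA·AC·AC·AC·C·CDA·CDA·AC·AC·AC·C·CDA·AC·C·CDA·CDA·AC·AC·C·CDA·CDA·AC·AC·C·CDA·CDA·AC·CDA·AC·CDA·AC·AC·AC·C·CDA·CDA·AC·AC·AC·C·CDA·AC·C·CDA·CDA·AC·AC·C·CDA·CDA·AC·AC·C·CDA·CDA·AC·CDA·AC·CDA·AC·AC·AC·C·CDA
    A ↦ CDA
    B ↦ ABA
    C ↦ AC
    D ↦ C

A->CDA, B->ABA, C->AC, D->C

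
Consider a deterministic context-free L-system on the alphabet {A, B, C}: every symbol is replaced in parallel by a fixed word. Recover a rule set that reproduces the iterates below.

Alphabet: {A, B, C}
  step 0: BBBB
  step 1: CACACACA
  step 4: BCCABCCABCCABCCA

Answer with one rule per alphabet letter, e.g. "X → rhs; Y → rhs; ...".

A->C, B->CA, C->B

  step 0 ⇒ step 1: BBBB ⇒ CA·CA·CA·CA
    B ↦ CA
    A ↦ C  (constrained at step 1)
    C ↦ B  (constrained at step 1)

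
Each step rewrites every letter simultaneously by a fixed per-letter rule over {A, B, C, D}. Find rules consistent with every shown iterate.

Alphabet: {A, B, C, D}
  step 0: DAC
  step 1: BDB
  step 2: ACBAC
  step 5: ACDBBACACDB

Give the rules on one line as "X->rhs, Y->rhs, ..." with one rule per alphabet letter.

A->D, B->AC, C->B, D->B

  step 1 ⇒ step 2: BDB ⇒ AC·B·AC
    B ↦ AC
    D ↦ B
  step 0 ⇒ step 1: DAC ⇒ B·D·B
    A ↦ D
  step 0 ⇒ step 1: DAC ⇒ B·D·B
    C ↦ B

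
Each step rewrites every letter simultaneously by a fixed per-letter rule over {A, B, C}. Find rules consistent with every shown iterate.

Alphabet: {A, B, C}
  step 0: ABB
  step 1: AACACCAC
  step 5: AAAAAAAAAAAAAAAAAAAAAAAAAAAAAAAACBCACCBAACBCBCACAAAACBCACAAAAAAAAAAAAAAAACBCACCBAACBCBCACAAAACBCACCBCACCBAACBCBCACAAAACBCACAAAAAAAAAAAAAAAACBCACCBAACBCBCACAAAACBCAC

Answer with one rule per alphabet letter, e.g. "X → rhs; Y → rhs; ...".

A->AA, B->CAC, C->CB

  step 0 ⇒ step 1: ABB ⇒ AA·CAC·CAC
    A ↦ AA
    B ↦ CAC
    C ↦ CB  (constrained at step 1)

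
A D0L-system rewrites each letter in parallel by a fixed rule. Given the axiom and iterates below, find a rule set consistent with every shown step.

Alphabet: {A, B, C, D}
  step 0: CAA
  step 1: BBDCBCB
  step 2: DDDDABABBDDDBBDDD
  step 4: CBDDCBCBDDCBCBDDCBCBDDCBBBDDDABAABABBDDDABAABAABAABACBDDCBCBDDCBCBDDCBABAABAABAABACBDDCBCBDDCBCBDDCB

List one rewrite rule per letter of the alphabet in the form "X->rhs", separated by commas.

  step 1 ⇒ step 2: BBDCBCB ⇒ DD·DD·ABA·BBD·DD·BBD·DD
    B ↦ DD
    C ↦ BBD
    D ↦ ABA
  step 0 ⇒ step 1: CAA ⇒ BBD·CB·CB
    A ↦ CB

A->CB, B->DD, C->BBD, D->ABA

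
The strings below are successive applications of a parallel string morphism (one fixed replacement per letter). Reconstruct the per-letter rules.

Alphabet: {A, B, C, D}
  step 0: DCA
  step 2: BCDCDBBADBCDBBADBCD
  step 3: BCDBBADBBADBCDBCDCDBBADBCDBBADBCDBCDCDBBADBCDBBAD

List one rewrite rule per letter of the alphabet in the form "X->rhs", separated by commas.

  step 2 ⇒ step 3: BCDCDBBADBCDBBADBCD ⇒ BCD·B·BAD·B·BAD·BCD·BCD·CDB·BAD·BCD·B·BAD·BCD·BCD·CDB·BAD·BCD·B·BAD
    A ↦ CDB
    B ↦ BCD
    C ↦ B
    D ↦ BAD

A->CDB, B->BCD, C->B, D->BAD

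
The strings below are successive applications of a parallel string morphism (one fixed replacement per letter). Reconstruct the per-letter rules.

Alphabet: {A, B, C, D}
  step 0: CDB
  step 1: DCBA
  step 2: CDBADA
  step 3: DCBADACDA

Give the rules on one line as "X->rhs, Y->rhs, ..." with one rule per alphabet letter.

  step 2 ⇒ step 3: CDBADA ⇒ D·C·BA·DA·C·DA
    A ↦ DA
    B ↦ BA
    C ↦ D
    D ↦ C

A->DA, B->BA, C->D, D->C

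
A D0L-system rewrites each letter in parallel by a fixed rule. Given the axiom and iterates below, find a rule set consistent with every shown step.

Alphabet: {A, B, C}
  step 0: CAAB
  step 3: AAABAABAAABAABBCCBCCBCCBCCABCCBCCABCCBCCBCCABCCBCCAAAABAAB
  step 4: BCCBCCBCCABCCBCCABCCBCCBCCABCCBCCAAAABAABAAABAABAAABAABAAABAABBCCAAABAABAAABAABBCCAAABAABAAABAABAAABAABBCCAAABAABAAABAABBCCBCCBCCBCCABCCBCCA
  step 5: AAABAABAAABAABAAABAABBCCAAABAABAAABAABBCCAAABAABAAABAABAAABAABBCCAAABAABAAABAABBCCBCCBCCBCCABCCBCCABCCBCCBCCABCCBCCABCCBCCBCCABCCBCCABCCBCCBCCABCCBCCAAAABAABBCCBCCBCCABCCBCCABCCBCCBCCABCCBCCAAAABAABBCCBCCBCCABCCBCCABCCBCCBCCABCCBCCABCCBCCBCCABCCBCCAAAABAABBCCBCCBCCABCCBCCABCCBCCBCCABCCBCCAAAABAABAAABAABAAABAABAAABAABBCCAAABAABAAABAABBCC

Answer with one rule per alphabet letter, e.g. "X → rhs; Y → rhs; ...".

  step 4 ⇒ step 5: BCCBCCBCCABCCBCCABCCBCCBCCABCCBCCAAAABAABAAABAABAAABAABAAABAABBCCAAABAABAAABAABBCCAAABAABAAABAABAAABAABBCCAAABAABAAABAABBCCBCCBCCBCCABCCBCCA ⇒ A·AAB·AAB·A·AAB·AAB·A·AAB·AAB·BCC·A·AAB·AAB·A·AAB·AAB·BCC·A·AAB·AAB·A·AAB·AAB·A·AAB·AAB·BCC·A·AAB·AAB·A·AAB·AAB·BCC·BCC·BCC·BCC·A·BCC·BCC·A·BCC·BCC·BCC·A·BCC·BCC·A·BCC·BCC·BCC·A·BCC·BCC·A·BCC·BCC·BCC·A·BCC·BCC·A·A·AAB·AAB·BCC·BCC·BCC·A·BCC·BCC·A·BCC·BCC·BCC·A·BCC·BCC·A·A·AAB·AAB·BCC·BCC·BCC·A·BCC·BCC·A·BCC·BCC·BCC·A·BCC·BCC·A·BCC·BCC·BCC·A·BCC·BCC·A·A·AAB·AAB·BCC·BCC·BCC·A·BCC·BCC·A·BCC·BCC·BCC·A·BCC·BCC·A·A·AAB·AAB·A·AAB·AAB·A·AAB·AAB·A·AAB·AAB·BCC·A·AAB·AAB·A·AAB·AAB·BCC
    A ↦ BCC
    B ↦ A
    C ↦ AAB

A->BCC, B->A, C->AAB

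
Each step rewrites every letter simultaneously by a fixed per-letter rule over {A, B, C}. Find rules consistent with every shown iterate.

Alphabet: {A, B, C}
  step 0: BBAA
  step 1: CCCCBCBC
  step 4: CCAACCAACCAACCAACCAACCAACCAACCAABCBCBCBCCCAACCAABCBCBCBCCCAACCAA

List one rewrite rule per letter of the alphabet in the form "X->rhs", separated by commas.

  step 0 ⇒ step 1: BBAA ⇒ CC·CC·BC·BC
    A ↦ BC
    B ↦ CC
    C ↦ AA  (constrained at step 1)

A->BC, B->CC, C->AA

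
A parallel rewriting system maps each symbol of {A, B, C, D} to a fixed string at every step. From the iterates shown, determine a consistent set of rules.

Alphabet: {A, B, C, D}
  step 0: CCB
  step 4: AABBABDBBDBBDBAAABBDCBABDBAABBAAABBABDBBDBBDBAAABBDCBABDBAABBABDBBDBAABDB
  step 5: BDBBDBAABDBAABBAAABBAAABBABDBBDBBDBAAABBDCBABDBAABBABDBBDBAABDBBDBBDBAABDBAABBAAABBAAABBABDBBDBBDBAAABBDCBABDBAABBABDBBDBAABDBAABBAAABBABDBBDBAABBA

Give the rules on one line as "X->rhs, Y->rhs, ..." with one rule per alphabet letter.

  step 4 ⇒ step 5: AABBABDBBDBBDBAAABBDCBABDBAABBAAABBABDBBDBBDBAAABBDCBABDBAABBABDBBDBAABDB ⇒ BDB·BDB·A·A·BDB·A·ABB·A·A·ABB·A·A·ABB·A·BDB·BDB·BDB·A·A·ABB·DCB·A·BDB·A·ABB·A·BDB·BDB·A·A·BDB·BDB·BDB·A·A·BDB·A·ABB·A·A·ABB·A·A·ABB·A·BDB·BDB·BDB·A·A·ABB·DCB·A·BDB·A·ABB·A·BDB·BDB·A·A·BDB·A·ABB·A·A·ABB·A·BDB·BDB·A·ABB·A
    A ↦ BDB
    B ↦ A
    C ↦ DCB
    D ↦ ABB

A->BDB, B->A, C->DCB, D->ABB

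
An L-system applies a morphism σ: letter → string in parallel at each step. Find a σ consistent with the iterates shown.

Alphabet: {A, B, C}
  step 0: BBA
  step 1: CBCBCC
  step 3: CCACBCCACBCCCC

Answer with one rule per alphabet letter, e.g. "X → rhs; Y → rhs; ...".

  step 0 ⇒ step 1: BBA ⇒ CB·CB·CC
    A ↦ CC
    B ↦ CB
    C ↦ A  (constrained at step 1)

A->CC, B->CB, C->A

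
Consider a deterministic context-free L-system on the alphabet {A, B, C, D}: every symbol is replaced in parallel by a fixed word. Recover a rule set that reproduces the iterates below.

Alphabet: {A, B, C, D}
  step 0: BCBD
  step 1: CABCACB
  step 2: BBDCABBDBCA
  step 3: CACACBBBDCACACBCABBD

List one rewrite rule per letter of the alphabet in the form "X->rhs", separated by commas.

  step 2 ⇒ step 3: BBDCABBDBCA ⇒ CA·CA·CB·B·BD·CA·CA·CB·CA·B·BD
    A ↦ BD
    B ↦ CA
    C ↦ B
    D ↦ CB

A->BD, B->CA, C->B, D->CB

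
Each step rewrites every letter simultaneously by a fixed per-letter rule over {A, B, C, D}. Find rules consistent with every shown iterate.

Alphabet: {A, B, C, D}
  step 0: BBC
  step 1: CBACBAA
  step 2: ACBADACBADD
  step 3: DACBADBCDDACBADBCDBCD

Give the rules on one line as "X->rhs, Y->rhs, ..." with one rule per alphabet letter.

  step 2 ⇒ step 3: ACBADACBADD ⇒ D·A·CBA·D·BCD·D·A·CBA·D·BCD·BCD
    A ↦ D
    B ↦ CBA
    C ↦ A
    D ↦ BCD

A->D, B->CBA, C->A, D->BCD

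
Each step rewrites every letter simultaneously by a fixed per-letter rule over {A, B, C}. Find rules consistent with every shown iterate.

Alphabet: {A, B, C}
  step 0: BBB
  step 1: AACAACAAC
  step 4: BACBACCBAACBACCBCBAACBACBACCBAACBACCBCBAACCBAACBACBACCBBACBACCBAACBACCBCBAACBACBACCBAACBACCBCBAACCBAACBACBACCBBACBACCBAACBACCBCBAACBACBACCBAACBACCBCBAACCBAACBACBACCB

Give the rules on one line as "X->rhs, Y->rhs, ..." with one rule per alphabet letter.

A->BAC, B->AAC, C->CB

  step 0 ⇒ step 1: BBB ⇒ AAC·AAC·AAC
    B ↦ AAC
    A ↦ BAC  (constrained at step 1)
    C ↦ CB  (constrained at step 1)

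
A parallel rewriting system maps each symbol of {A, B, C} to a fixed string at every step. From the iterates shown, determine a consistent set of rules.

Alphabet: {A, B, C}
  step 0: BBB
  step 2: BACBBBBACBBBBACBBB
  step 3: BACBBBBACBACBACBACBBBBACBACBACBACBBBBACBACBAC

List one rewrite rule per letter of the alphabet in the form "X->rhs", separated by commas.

  step 2 ⇒ step 3: BACBBBBACBBBBACBBB ⇒ BAC·B·BB·BAC·BAC·BAC·BAC·B·BB·BAC·BAC·BAC·BAC·B·BB·BAC·BAC·BAC
    A ↦ B
    B ↦ BAC
    C ↦ BB

A->B, B->BAC, C->BB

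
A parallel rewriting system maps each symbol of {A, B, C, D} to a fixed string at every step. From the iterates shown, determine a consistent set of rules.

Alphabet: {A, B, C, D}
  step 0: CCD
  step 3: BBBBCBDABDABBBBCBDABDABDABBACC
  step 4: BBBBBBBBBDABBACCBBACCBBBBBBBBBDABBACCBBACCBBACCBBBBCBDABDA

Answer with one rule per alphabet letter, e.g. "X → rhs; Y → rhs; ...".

  step 3 ⇒ step 4: BBBBCBDABDABBBBCBDABDABDABBACC ⇒ BB·BB·BB·BB·BDA·BB·AC·C·BB·AC·C·BB·BB·BB·BB·BDA·BB·AC·C·BB·AC·C·BB·AC·C·BB·BB·C·BDA·BDA
    A ↦ C
    B ↦ BB
    C ↦ BDA
    D ↦ AC

A->C, B->BB, C->BDA, D->AC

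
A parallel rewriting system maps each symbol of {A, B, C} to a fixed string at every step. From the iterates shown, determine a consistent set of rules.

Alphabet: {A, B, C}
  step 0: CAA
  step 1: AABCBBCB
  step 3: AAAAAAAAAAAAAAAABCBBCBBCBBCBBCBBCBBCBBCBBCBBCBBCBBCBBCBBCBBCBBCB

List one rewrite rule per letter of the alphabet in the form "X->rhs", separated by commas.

  step 0 ⇒ step 1: CAA ⇒ AA·BCB·BCB
    A ↦ BCB
    C ↦ AA
    B ↦ AAA  (constrained at step 1)

A->BCB, B->AAA, C->AA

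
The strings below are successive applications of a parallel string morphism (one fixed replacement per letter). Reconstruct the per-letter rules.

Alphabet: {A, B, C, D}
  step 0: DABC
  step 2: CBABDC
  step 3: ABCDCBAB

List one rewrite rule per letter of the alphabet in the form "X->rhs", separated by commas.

A->D, B->C, C->AB, D->B

  step 2 ⇒ step 3: CBABDC ⇒ AB·C·D·C·B·AB
    A ↦ D
    B ↦ C
    C ↦ AB
    D ↦ B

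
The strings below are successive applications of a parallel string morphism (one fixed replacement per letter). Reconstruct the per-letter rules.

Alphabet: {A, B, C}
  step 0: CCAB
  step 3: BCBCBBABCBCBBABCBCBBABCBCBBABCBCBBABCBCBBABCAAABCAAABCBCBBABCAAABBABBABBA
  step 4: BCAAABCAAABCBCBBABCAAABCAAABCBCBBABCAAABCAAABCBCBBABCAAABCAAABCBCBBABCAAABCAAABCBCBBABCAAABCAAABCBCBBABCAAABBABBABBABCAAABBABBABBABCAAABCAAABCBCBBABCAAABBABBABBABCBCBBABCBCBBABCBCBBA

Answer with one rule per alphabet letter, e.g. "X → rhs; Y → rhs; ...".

A->BBA, B->BC, C->AAA

  step 3 ⇒ step 4: BCBCBBABCBCBBABCBCBBABCBCBBABCBCBBABCBCBBABCAAABCAAABCBCBBABCAAABBABBABBA ⇒ BC·AAA·BC·AAA·BC·BC·BBA·BC·AAA·BC·AAA·BC·BC·BBA·BC·AAA·BC·AAA·BC·BC·BBA·BC·AAA·BC·AAA·BC·BC·BBA·BC·AAA·BC·AAA·BC·BC·BBA·BC·AAA·BC·AAA·BC·BC·BBA·BC·AAA·BBA·BBA·BBA·BC·AAA·BBA·BBA·BBA·BC·AAA·BC·AAA·BC·BC·BBA·BC·AAA·BBA·BBA·BBA·BC·BC·BBA·BC·BC·BBA·BC·BC·BBA
    A ↦ BBA
    B ↦ BC
    C ↦ AAA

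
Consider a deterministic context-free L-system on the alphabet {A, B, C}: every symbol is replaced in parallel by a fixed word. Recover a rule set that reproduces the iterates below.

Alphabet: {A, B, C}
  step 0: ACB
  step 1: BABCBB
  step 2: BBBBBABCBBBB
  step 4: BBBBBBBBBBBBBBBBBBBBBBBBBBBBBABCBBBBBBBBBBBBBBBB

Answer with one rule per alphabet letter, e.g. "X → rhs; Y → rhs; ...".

  step 1 ⇒ step 2: BABCBB ⇒ BB·B·BB·ABC·BB·BB
    A ↦ B
    B ↦ BB
    C ↦ ABC

A->B, B->BB, C->ABC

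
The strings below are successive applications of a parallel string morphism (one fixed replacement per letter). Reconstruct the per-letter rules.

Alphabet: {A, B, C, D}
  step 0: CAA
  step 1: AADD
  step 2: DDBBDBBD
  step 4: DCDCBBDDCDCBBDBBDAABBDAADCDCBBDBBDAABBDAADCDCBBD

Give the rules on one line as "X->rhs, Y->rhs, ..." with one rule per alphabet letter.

  step 1 ⇒ step 2: AADD ⇒ D·D·BBD·BBD
    A ↦ D
    D ↦ BBD
    B ↦ DC  (constrained at step 2)
  step 0 ⇒ step 1: CAA ⇒ AA·D·D
    C ↦ AA

A->D, B->DC, C->AA, D->BBD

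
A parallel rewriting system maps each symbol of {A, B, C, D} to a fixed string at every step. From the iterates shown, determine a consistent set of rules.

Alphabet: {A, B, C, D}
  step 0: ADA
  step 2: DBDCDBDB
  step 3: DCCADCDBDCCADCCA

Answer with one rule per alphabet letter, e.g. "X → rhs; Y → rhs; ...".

  step 2 ⇒ step 3: DBDCDBDB ⇒ DC·CA·DC·DB·DC·CA·DC·CA
    B ↦ CA
    C ↦ DB
    D ↦ DC
    A ↦ C  (constrained at step 0)

A->C, B->CA, C->DB, D->DC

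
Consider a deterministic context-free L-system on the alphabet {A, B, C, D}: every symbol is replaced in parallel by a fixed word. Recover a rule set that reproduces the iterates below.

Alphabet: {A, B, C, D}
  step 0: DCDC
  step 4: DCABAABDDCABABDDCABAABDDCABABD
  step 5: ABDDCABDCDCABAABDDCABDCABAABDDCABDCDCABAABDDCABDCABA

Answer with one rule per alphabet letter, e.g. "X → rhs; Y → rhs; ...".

  step 4 ⇒ step 5: DCABAABDDCABABDDCABAABDDCABABD ⇒ A·BD·DC·AB·DC·DC·AB·A·A·BD·DC·AB·DC·AB·A·A·BD·DC·AB·DC·DC·AB·A·A·BD·DC·AB·DC·AB·A
    A ↦ DC
    B ↦ AB
    C ↦ BD
    D ↦ A

A->DC, B->AB, C->BD, D->A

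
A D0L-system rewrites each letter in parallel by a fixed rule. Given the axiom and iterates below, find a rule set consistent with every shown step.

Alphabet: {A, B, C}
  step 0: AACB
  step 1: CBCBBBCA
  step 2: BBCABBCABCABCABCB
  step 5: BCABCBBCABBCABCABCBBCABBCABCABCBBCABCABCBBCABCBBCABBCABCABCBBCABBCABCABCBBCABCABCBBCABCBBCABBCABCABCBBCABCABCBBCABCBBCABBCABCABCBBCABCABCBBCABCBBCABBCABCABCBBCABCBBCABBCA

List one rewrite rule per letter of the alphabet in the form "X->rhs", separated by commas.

A->CB, B->BCA, C->B

  step 1 ⇒ step 2: CBCBBBCA ⇒ B·BCA·B·BCA·BCA·BCA·B·CB
    A ↦ CB
    B ↦ BCA
    C ↦ B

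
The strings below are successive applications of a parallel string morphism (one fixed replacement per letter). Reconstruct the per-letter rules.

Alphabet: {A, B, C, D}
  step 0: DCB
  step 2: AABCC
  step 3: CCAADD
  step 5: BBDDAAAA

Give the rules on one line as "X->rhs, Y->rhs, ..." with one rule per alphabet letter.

A->C, B->AA, C->D, D->B

  step 2 ⇒ step 3: AABCC ⇒ C·C·AA·D·D
    A ↦ C
    B ↦ AA
    C ↦ D
    D ↦ B  (constrained at step 0)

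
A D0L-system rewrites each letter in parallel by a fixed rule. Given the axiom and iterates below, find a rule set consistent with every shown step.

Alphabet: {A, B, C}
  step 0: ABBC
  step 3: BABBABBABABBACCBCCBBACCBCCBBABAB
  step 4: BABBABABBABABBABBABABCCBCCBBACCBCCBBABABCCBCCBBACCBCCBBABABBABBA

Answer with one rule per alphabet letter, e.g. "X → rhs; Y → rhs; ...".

  step 3 ⇒ step 4: BABBABBABABBACCBCCBBACCBCCBBABAB ⇒ BA·B·BA·BA·B·BA·BA·B·BA·B·BA·BA·B·CCB·CCB·BA·CCB·CCB·BA·BA·B·CCB·CCB·BA·CCB·CCB·BA·BA·B·BA·B·BA
    A ↦ B
    B ↦ BA
    C ↦ CCB

A->B, B->BA, C->CCB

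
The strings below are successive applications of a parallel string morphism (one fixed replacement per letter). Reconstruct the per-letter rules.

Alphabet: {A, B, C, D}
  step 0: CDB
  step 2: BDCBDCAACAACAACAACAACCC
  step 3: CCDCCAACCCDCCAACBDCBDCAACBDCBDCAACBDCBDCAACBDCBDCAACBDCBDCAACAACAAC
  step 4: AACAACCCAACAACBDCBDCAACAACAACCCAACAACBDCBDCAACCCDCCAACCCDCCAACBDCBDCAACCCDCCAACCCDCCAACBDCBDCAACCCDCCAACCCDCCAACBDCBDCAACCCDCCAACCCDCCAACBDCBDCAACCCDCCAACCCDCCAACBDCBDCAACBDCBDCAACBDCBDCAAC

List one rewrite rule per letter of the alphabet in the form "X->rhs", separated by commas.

A->BDC, B->CCD, C->AAC, D->CC

  step 3 ⇒ step 4: CCDCCAACCCDCCAACBDCBDCAACBDCBDCAACBDCBDCAACBDCBDCAACBDCBDCAACAACAAC ⇒ AAC·AAC·CC·AAC·AAC·BDC·BDC·AAC·AAC·AAC·CC·AAC·AAC·BDC·BDC·AAC·CCD·CC·AAC·CCD·CC·AAC·BDC·BDC·AAC·CCD·CC·AAC·CCD·CC·AAC·BDC·BDC·AAC·CCD·CC·AAC·CCD·CC·AAC·BDC·BDC·AAC·CCD·CC·AAC·CCD·CC·AAC·BDC·BDC·AAC·CCD·CC·AAC·CCD·CC·AAC·BDC·BDC·AAC·BDC·BDC·AAC·BDC·BDC·AAC
    A ↦ BDC
    B ↦ CCD
    C ↦ AAC
    D ↦ CC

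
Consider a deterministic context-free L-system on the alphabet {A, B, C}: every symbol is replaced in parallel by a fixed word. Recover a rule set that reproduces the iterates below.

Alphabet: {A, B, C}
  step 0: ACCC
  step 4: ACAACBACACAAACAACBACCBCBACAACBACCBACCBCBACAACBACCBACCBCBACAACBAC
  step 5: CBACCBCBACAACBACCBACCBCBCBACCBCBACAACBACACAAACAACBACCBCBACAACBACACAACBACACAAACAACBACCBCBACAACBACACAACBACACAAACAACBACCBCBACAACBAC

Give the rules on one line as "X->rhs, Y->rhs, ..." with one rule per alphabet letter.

  step 4 ⇒ step 5: ACAACBACACAAACAACBACCBCBACAACBACCBACCBCBACAACBACCBACCBCBACAACBAC ⇒ CB·AC·CB·CB·AC·AA·CB·AC·CB·AC·CB·CB·CB·AC·CB·CB·AC·AA·CB·AC·AC·AA·AC·AA·CB·AC·CB·CB·AC·AA·CB·AC·AC·AA·CB·AC·AC·AA·AC·AA·CB·AC·CB·CB·AC·AA·CB·AC·AC·AA·CB·AC·AC·AA·AC·AA·CB·AC·CB·CB·AC·AA·CB·AC
    A ↦ CB
    B ↦ AA
    C ↦ AC

A->CB, B->AA, C->AC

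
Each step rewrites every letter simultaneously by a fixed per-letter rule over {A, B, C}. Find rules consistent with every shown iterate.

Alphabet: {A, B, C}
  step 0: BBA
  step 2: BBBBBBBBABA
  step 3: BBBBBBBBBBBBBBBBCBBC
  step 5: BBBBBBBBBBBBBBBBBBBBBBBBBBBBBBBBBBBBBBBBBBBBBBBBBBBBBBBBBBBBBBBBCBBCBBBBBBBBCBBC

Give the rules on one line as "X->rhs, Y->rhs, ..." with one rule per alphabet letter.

  step 2 ⇒ step 3: BBBBBBBBABA ⇒ BB·BB·BB·BB·BB·BB·BB·BB·C·BB·C
    A ↦ C
    B ↦ BB
    C ↦ ABA  (constrained at step 3)

A->C, B->BB, C->ABA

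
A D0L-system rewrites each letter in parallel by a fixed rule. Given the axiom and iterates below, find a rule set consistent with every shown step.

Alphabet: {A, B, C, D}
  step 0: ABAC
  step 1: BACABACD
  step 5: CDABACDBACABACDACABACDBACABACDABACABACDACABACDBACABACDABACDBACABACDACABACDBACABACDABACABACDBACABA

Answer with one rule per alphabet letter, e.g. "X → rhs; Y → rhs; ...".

  step 0 ⇒ step 1: ABAC ⇒ BA·CA·BA·CD
    A ↦ BA
    B ↦ CA
    C ↦ CD
    D ↦ A  (constrained at step 1)

A->BA, B->CA, C->CD, D->A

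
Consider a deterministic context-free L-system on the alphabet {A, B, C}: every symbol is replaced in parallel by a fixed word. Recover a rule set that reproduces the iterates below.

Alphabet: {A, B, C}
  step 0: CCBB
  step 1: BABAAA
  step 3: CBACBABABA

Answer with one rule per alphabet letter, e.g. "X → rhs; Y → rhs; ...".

  step 0 ⇒ step 1: CCBB ⇒ BA·BA·A·A
    B ↦ A
    C ↦ BA
    A ↦ C  (constrained at step 1)

A->C, B->A, C->BA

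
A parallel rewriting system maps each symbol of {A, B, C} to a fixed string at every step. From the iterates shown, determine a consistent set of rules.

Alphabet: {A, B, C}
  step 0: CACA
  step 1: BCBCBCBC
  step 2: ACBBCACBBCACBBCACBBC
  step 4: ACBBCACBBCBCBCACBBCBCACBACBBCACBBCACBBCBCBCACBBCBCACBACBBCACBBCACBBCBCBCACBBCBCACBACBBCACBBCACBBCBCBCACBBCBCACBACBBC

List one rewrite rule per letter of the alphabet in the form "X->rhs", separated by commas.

  step 1 ⇒ step 2: BCBCBCBC ⇒ ACB·BC·ACB·BC·ACB·BC·ACB·BC
    B ↦ ACB
    C ↦ BC
  step 0 ⇒ step 1: CACA ⇒ BC·BC·BC·BC
    A ↦ BC

A->BC, B->ACB, C->BC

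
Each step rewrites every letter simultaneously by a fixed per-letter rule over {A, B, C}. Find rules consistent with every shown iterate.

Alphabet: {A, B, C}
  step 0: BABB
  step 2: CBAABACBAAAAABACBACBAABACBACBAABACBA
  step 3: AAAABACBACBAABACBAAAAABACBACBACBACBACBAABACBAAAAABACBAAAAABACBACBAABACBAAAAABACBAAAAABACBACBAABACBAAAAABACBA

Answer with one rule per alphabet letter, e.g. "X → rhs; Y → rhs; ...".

A->CBA, B->ABA, C->AAA

  step 2 ⇒ step 3: CBAABACBAAAAABACBACBAABACBACBAABACBA ⇒ AAA·ABA·CBA·CBA·ABA·CBA·AAA·ABA·CBA·CBA·CBA·CBA·CBA·ABA·CBA·AAA·ABA·CBA·AAA·ABA·CBA·CBA·ABA·CBA·AAA·ABA·CBA·AAA·ABA·CBA·CBA·ABA·CBA·AAA·ABA·CBA
    A ↦ CBA
    B ↦ ABA
    C ↦ AAA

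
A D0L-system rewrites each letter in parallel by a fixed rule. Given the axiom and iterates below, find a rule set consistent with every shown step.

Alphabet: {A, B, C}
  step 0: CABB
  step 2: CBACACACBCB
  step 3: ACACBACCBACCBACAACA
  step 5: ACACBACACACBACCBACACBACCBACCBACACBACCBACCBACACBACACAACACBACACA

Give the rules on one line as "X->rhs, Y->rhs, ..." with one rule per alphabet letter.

A->CB, B->A, C->AC

  step 2 ⇒ step 3: CBACACACBCB ⇒ AC·A·CB·AC·CB·AC·CB·AC·A·AC·A
    A ↦ CB
    B ↦ A
    C ↦ AC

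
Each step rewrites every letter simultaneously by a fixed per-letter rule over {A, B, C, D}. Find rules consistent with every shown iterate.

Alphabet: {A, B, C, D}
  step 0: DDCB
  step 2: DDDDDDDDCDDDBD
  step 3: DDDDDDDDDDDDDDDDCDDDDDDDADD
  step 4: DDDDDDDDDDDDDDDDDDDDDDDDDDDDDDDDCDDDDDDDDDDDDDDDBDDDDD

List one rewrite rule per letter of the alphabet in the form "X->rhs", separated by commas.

  step 3 ⇒ step 4: DDDDDDDDDDDDDDDDCDDDDDDDADD ⇒ DD·DD·DD·DD·DD·DD·DD·DD·DD·DD·DD·DD·DD·DD·DD·DD·CD·DD·DD·DD·DD·DD·DD·DD·BD·DD·DD
    A ↦ BD
    C ↦ CD
    D ↦ DD
  step 2 ⇒ step 3: DDDDDDDDCDDDBD ⇒ DD·DD·DD·DD·DD·DD·DD·DD·CD·DD·DD·DD·A·DD
    B ↦ A

A->BD, B->A, C->CD, D->DD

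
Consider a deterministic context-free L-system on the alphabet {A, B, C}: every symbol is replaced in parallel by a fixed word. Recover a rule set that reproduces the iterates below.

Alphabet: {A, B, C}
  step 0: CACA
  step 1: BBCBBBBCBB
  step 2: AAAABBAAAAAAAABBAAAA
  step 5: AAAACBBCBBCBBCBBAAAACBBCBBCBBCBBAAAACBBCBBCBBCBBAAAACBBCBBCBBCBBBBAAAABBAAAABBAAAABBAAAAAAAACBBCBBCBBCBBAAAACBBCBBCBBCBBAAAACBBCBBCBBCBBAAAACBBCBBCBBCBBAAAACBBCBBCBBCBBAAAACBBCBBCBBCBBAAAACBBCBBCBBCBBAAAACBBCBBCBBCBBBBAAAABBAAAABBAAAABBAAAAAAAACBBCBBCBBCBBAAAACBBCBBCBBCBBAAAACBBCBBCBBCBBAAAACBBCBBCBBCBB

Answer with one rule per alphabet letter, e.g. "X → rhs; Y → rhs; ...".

A->CBB, B->AA, C->BB

  step 1 ⇒ step 2: BBCBBBBCBB ⇒ AA·AA·BB·AA·AA·AA·AA·BB·AA·AA
    B ↦ AA
    C ↦ BB
  step 0 ⇒ step 1: CACA ⇒ BB·CBB·BB·CBB
    A ↦ CBB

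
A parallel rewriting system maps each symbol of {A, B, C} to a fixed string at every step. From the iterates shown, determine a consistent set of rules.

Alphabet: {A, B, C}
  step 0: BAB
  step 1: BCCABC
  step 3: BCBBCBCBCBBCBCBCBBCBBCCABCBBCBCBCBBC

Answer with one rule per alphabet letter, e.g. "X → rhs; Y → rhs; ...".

  step 0 ⇒ step 1: BAB ⇒ BC·CA·BC
    A ↦ CA
    B ↦ BC
    C ↦ BBC  (constrained at step 1)

A->CA, B->BC, C->BBC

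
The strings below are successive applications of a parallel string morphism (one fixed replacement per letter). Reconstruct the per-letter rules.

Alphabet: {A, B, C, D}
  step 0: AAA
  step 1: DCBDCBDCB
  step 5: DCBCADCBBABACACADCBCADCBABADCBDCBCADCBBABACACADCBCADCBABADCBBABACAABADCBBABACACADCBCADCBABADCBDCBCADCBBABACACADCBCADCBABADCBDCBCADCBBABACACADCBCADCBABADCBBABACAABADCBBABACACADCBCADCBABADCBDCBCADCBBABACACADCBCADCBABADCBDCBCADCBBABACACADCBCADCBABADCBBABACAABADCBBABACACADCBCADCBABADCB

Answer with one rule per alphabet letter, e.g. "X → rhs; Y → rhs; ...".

A->DCB, B->CA, C->ABA, D->B

  step 0 ⇒ step 1: AAA ⇒ DCB·DCB·DCB
    A ↦ DCB
    B ↦ CA  (constrained at step 1)
    C ↦ ABA  (constrained at step 1)
    D ↦ B  (constrained at step 1)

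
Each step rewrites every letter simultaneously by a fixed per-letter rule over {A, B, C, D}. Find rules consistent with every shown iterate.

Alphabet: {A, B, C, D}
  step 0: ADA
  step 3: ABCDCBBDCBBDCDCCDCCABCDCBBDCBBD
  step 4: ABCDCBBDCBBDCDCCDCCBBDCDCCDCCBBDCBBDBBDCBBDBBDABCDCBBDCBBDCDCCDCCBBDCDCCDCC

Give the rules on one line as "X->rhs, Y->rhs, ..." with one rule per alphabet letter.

  step 3 ⇒ step 4: ABCDCBBDCBBDCDCCDCCABCDCBBDCBBD ⇒ AB·CDC·BBD·C·BBD·CDC·CDC·C·BBD·CDC·CDC·C·BBD·C·BBD·BBD·C·BBD·BBD·AB·CDC·BBD·C·BBD·CDC·CDC·C·BBD·CDC·CDC·C
    A ↦ AB
    B ↦ CDC
    C ↦ BBD
    D ↦ C

A->AB, B->CDC, C->BBD, D->C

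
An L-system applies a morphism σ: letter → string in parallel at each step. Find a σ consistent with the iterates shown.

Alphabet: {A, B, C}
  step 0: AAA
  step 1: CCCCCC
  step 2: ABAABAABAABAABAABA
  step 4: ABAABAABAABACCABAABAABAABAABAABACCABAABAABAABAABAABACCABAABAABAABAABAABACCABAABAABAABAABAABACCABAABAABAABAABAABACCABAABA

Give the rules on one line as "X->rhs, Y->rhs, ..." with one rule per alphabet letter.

  step 1 ⇒ step 2: CCCCCC ⇒ ABA·ABA·ABA·ABA·ABA·ABA
    C ↦ ABA
  step 0 ⇒ step 1: AAA ⇒ CC·CC·CC
    A ↦ CC
    B ↦ CCA  (constrained at step 2)

A->CC, B->CCA, C->ABA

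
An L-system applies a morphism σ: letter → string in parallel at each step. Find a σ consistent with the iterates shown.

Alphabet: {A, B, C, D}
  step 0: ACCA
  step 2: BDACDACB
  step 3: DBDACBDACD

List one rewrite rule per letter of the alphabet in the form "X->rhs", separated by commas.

  step 2 ⇒ step 3: BDACDACB ⇒ D·B·D·AC·B·D·AC·D
    A ↦ D
    B ↦ D
    C ↦ AC
    D ↦ B

A->D, B->D, C->AC, D->B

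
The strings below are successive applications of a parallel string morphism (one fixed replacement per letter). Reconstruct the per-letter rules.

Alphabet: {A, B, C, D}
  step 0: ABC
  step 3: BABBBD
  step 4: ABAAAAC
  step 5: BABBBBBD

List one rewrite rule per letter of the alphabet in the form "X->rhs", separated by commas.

A->B, B->A, C->BD, D->AC

  step 4 ⇒ step 5: ABAAAAC ⇒ B·A·B·B·B·B·BD
    A ↦ B
    B ↦ A
    C ↦ BD
  step 3 ⇒ step 4: BABBBD ⇒ A·B·A·A·A·AC
    D ↦ AC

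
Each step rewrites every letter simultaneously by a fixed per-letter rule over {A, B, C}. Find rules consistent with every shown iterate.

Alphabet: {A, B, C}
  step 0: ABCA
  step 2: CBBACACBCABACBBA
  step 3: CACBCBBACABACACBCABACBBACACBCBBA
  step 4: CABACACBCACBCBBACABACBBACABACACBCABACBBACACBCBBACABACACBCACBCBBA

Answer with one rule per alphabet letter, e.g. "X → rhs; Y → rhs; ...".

  step 3 ⇒ step 4: CACBCBBACABACACBCABACBBACACBCBBA ⇒ CA·BA·CA·CB·CA·CB·CB·BA·CA·BA·CB·BA·CA·BA·CA·CB·CA·BA·CB·BA·CA·CB·CB·BA·CA·BA·CA·CB·CA·CB·CB·BA
    A ↦ BA
    B ↦ CB
    C ↦ CA

A->BA, B->CB, C->CA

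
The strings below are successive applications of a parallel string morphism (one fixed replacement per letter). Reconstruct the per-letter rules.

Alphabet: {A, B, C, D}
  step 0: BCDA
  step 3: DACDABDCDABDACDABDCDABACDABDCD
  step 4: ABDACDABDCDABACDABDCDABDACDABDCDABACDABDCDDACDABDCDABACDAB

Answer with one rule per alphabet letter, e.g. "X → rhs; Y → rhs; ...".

  step 3 ⇒ step 4: DACDABDCDABDACDABDCDABACDABDCD ⇒ AB·D·ACD·AB·D·CD·AB·ACD·AB·D·CD·AB·D·ACD·AB·D·CD·AB·ACD·AB·D·CD·D·ACD·AB·D·CD·AB·ACD·AB
    A ↦ D
    B ↦ CD
    C ↦ ACD
    D ↦ AB

A->D, B->CD, C->ACD, D->AB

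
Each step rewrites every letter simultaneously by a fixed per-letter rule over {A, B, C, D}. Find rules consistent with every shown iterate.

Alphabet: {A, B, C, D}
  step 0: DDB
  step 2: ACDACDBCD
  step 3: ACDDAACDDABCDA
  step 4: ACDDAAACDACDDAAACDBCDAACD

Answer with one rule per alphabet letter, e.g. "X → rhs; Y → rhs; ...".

  step 3 ⇒ step 4: ACDDAACDDABCDA ⇒ ACD·D·A·A·ACD·ACD·D·A·A·ACD·BC·D·A·ACD
    A ↦ ACD
    B ↦ BC
    C ↦ D
    D ↦ A

A->ACD, B->BC, C->D, D->A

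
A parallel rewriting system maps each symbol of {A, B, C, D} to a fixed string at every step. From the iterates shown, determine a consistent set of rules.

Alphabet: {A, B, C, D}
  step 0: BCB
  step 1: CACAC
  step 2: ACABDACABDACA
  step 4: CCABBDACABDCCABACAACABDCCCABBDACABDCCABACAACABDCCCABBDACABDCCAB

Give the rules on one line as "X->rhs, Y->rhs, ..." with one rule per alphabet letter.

A->BD, B->C, C->ACA, D->CAB

  step 1 ⇒ step 2: CACAC ⇒ ACA·BD·ACA·BD·ACA
    A ↦ BD
    C ↦ ACA
  step 0 ⇒ step 1: BCB ⇒ C·ACA·C
    B ↦ C
    D ↦ CAB  (constrained at step 2)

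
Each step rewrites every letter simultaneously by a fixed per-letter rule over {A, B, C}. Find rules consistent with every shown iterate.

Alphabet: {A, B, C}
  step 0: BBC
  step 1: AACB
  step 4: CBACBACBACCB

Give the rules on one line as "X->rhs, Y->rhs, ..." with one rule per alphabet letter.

  step 0 ⇒ step 1: BBC ⇒ A·A·CB
    B ↦ A
    C ↦ CB
    A ↦ C  (constrained at step 1)

A->C, B->A, C->CB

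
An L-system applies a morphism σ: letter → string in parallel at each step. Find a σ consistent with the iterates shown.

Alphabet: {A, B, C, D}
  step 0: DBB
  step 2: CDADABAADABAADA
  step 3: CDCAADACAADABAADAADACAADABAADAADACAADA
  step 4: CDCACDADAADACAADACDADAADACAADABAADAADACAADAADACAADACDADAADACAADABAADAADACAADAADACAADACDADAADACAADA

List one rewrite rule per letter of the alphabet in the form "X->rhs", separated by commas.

  step 3 ⇒ step 4: CDCAADACAADABAADAADACAADABAADAADACAADA ⇒ CD·CA·CD·ADA·ADA·CA·ADA·CD·ADA·ADA·CA·ADA·BA·ADA·ADA·CA·ADA·ADA·CA·ADA·CD·ADA·ADA·CA·ADA·BA·ADA·ADA·CA·ADA·ADA·CA·ADA·CD·ADA·ADA·CA·ADA
    A ↦ ADA
    B ↦ BA
    C ↦ CD
    D ↦ CA

A->ADA, B->BA, C->CD, D->CA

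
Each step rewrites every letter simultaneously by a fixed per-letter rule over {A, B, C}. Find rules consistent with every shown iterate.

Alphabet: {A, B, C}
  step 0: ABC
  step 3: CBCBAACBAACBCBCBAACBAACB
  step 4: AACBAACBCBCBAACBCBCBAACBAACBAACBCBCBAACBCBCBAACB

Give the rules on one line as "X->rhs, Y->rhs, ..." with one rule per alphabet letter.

A->CB, B->ACB, C->A

  step 3 ⇒ step 4: CBCBAACBAACBCBCBAACBAACB ⇒ A·ACB·A·ACB·CB·CB·A·ACB·CB·CB·A·ACB·A·ACB·A·ACB·CB·CB·A·ACB·CB·CB·A·ACB
    A ↦ CB
    B ↦ ACB
    C ↦ A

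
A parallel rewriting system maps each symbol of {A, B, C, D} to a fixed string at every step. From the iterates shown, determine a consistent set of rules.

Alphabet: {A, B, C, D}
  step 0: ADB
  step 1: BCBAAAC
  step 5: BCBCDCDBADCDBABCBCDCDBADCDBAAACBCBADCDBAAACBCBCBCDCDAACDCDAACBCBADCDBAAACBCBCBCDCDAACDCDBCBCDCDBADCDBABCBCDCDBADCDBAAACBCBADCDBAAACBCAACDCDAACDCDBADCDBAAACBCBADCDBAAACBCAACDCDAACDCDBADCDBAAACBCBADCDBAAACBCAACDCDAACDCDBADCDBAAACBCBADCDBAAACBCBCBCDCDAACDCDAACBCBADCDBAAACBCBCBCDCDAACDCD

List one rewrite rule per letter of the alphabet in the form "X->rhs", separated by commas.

  step 0 ⇒ step 1: ADB ⇒ BC·BA·AAC
    A ↦ BC
    B ↦ AAC
    D ↦ BA
    C ↦ DCD  (constrained at step 1)

A->BC, B->AAC, C->DCD, D->BA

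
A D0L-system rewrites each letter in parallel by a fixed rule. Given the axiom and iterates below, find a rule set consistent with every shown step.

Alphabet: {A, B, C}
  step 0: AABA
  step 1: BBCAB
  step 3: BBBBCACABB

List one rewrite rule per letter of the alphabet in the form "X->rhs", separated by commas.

A->B, B->CA, C->B

  step 0 ⇒ step 1: AABA ⇒ B·B·CA·B
    A ↦ B
    B ↦ CA
    C ↦ B  (constrained at step 1)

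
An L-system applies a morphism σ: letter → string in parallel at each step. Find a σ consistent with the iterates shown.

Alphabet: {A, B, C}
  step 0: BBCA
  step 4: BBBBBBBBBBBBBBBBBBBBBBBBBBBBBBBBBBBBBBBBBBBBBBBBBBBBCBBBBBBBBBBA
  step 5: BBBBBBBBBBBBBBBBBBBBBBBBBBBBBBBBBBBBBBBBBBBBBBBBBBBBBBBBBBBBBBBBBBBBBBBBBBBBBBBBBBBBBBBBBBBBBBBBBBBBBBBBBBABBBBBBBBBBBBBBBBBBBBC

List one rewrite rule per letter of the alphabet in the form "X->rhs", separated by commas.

  step 4 ⇒ step 5: BBBBBBBBBBBBBBBBBBBBBBBBBBBBBBBBBBBBBBBBBBBBBBBBBBBBCBBBBBBBBBBA ⇒ BB·BB·BB·BB·BB·BB·BB·BB·BB·BB·BB·BB·BB·BB·BB·BB·BB·BB·BB·BB·BB·BB·BB·BB·BB·BB·BB·BB·BB·BB·BB·BB·BB·BB·BB·BB·BB·BB·BB·BB·BB·BB·BB·BB·BB·BB·BB·BB·BB·BB·BB·BB·BBA·BB·BB·BB·BB·BB·BB·BB·BB·BB·BB·C
    A ↦ C
    B ↦ BB
    C ↦ BBA

A->C, B->BB, C->BBA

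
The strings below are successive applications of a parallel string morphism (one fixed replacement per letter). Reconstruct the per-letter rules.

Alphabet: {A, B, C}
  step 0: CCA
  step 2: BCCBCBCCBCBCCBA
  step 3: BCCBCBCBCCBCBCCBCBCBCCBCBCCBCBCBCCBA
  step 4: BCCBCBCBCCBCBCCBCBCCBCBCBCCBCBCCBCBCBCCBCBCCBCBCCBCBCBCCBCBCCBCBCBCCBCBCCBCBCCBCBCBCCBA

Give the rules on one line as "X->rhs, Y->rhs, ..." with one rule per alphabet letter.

A->BA, B->BCC, C->BC

  step 3 ⇒ step 4: BCCBCBCBCCBCBCCBCBCBCCBCBCCBCBCBCCBA ⇒ BCC·BC·BC·BCC·BC·BCC·BC·BCC·BC·BC·BCC·BC·BCC·BC·BC·BCC·BC·BCC·BC·BCC·BC·BC·BCC·BC·BCC·BC·BC·BCC·BC·BCC·BC·BCC·BC·BC·BCC·BA
    A ↦ BA
    B ↦ BCC
    C ↦ BC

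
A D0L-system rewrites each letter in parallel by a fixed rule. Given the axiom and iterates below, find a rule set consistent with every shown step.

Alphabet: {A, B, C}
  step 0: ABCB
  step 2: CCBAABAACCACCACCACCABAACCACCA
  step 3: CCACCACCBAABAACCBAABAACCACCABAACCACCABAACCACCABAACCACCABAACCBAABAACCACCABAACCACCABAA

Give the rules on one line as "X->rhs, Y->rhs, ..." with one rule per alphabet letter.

A->BAA, B->CC, C->CCA

  step 2 ⇒ step 3: CCBAABAACCACCACCACCABAACCACCA ⇒ CCA·CCA·CC·BAA·BAA·CC·BAA·BAA·CCA·CCA·BAA·CCA·CCA·BAA·CCA·CCA·BAA·CCA·CCA·BAA·CC·BAA·BAA·CCA·CCA·BAA·CCA·CCA·BAA
    A ↦ BAA
    B ↦ CC
    C ↦ CCA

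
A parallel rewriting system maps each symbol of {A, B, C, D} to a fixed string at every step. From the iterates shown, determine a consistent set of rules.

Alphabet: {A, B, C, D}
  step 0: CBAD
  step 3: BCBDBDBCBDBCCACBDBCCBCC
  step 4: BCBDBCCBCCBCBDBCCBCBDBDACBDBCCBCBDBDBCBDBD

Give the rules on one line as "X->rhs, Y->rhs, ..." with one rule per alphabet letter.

A->AC, B->BC, C->BD, D->C

  step 3 ⇒ step 4: BCBDBDBCBDBCCACBDBCCBCC ⇒ BC·BD·BC·C·BC·C·BC·BD·BC·C·BC·BD·BD·AC·BD·BC·C·BC·BD·BD·BC·BD·BD
    A ↦ AC
    B ↦ BC
    C ↦ BD
    D ↦ C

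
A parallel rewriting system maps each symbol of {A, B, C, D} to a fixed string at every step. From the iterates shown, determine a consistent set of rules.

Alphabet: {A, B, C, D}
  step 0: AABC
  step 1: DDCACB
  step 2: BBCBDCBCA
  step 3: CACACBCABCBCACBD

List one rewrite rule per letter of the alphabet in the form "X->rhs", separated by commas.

A->D, B->CA, C->CB, D->B

  step 2 ⇒ step 3: BBCBDCBCA ⇒ CA·CA·CB·CA·B·CB·CA·CB·D
    A ↦ D
    B ↦ CA
    C ↦ CB
    D ↦ B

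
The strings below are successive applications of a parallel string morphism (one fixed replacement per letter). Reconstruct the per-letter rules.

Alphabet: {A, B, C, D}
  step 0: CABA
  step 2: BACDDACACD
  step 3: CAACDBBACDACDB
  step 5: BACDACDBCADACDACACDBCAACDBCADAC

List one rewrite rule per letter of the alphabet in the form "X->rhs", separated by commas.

  step 2 ⇒ step 3: BACDDACACD ⇒ CA·AC·D·B·B·AC·D·AC·D·B
    A ↦ AC
    B ↦ CA
    C ↦ D
    D ↦ B

A->AC, B->CA, C->D, D->B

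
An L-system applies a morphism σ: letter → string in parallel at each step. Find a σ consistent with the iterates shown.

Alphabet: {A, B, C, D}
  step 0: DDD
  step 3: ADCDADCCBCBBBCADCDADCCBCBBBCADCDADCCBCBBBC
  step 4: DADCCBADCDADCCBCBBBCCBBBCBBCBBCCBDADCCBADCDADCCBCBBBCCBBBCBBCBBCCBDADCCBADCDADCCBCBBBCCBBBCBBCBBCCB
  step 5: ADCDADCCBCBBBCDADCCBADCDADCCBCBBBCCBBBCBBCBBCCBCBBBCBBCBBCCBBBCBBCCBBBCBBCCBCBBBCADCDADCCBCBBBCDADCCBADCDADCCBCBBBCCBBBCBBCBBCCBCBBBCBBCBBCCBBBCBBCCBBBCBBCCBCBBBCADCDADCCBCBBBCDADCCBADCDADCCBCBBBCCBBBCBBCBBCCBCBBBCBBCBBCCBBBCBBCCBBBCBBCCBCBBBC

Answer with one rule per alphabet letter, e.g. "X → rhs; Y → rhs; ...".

  step 4 ⇒ step 5: DADCCBADCDADCCBCBBBCCBBBCBBCBBCCBDADCCBADCDADCCBCBBBCCBBBCBBCBBCCBDADCCBADCDADCCBCBBBCCBBBCBBCBBCCB ⇒ ADC·D·ADC·CB·CB·BBC·D·ADC·CB·ADC·D·ADC·CB·CB·BBC·CB·BBC·BBC·BBC·CB·CB·BBC·BBC·BBC·CB·BBC·BBC·CB·BBC·BBC·CB·CB·BBC·ADC·D·ADC·CB·CB·BBC·D·ADC·CB·ADC·D·ADC·CB·CB·BBC·CB·BBC·BBC·BBC·CB·CB·BBC·BBC·BBC·CB·BBC·BBC·CB·BBC·BBC·CB·CB·BBC·ADC·D·ADC·CB·CB·BBC·D·ADC·CB·ADC·D·ADC·CB·CB·BBC·CB·BBC·BBC·BBC·CB·CB·BBC·BBC·BBC·CB·BBC·BBC·CB·BBC·BBC·CB·CB·BBC
    A ↦ D
    B ↦ BBC
    C ↦ CB
    D ↦ ADC

A->D, B->BBC, C->CB, D->ADC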